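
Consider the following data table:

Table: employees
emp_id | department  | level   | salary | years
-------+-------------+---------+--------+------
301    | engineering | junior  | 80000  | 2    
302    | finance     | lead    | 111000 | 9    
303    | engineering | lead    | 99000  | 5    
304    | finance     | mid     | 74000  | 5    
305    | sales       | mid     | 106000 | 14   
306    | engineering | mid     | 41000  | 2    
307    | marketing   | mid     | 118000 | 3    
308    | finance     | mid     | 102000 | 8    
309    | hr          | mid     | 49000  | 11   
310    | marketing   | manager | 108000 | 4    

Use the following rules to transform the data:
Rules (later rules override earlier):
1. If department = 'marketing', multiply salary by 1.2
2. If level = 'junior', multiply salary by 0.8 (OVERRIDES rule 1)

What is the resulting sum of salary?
917200.0

Step 1: Rule 2 takes priority for records with level = 'junior'
  - 1 records: 80000 × 0.8 = 64000.0
Step 2: Rule 1 applies to remaining records with department = 'marketing'
  - 2 records: 226000 × 1.2 = 271200.0
Step 3: Other records unchanged: 582000
Step 4: Final sum = 64000.0 + 271200.0 + 582000 = 917200.0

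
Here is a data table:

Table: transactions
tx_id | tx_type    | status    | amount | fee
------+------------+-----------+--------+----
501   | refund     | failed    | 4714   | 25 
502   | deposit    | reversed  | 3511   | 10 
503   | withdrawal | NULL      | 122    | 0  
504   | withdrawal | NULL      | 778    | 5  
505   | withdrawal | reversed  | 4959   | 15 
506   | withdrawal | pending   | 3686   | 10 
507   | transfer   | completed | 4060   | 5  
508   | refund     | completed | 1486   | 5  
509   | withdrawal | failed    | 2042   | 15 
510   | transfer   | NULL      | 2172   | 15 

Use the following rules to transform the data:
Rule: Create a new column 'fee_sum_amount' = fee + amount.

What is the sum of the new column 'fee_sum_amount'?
27635

Step 1: For each record, compute fee + amount
Example calculations:
  25 + 4714 = 4739
  10 + 3511 = 3521
  0 + 122 = 122
  ...
Step 2: Sum all derived values
Step 3: Total = 27635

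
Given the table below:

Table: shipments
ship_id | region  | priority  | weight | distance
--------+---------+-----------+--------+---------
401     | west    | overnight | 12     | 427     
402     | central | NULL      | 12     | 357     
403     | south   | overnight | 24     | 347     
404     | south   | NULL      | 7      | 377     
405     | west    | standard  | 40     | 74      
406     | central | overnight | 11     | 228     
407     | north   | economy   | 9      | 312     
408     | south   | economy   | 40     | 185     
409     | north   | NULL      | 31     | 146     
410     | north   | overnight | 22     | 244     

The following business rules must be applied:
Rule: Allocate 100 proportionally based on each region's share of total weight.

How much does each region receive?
central: 11.06, north: 29.81, south: 34.13, west: 25.0

Step 1: Calculate total weight = 208
Step 2: Calculate each region's proportion:
  central: 23/208 = 11.06% → 11.06
  north: 62/208 = 29.81% → 29.81
  south: 71/208 = 34.13% → 34.13
  west: 52/208 = 25.00% → 25.0
Step 3: Verify: sum of allocations ≈ 100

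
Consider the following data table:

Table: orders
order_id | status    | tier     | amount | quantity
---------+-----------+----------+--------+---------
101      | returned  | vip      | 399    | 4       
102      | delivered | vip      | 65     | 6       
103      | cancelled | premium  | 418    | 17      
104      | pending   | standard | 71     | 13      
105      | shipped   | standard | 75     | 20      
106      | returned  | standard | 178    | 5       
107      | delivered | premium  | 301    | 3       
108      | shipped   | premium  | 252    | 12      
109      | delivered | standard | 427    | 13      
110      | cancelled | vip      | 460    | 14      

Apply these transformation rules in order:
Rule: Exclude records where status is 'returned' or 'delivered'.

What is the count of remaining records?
5

Step 1: Count records to exclude
  - 2 (returned) + 3 (delivered) = 5 records
Step 2: Total records: 10
Step 3: Remaining = 10 - 5 = 5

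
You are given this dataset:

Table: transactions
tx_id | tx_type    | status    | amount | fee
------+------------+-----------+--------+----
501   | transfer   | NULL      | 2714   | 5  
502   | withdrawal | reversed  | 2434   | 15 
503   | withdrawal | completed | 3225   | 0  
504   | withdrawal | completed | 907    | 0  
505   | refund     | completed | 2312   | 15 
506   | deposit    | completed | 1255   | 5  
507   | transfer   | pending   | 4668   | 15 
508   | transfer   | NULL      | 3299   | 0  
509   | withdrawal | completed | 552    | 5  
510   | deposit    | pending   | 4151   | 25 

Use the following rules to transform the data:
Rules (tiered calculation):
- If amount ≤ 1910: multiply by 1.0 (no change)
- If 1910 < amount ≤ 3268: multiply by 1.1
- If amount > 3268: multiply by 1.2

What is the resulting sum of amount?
29009.1

Step 1: Tier 1 (amount ≤ 1910): 3 records, sum = 2714 × 1.0 = 2714.0
Step 2: Tier 2 (1910 < amount ≤ 3268): 4 records, sum = 10685 × 1.1 = 11753.5
Step 3: Tier 3 (amount > 3268): 3 records, sum = 12118 × 1.2 = 14541.6
Step 4: Final sum = 2714.0 + 11753.5 + 14541.6 = 29009.1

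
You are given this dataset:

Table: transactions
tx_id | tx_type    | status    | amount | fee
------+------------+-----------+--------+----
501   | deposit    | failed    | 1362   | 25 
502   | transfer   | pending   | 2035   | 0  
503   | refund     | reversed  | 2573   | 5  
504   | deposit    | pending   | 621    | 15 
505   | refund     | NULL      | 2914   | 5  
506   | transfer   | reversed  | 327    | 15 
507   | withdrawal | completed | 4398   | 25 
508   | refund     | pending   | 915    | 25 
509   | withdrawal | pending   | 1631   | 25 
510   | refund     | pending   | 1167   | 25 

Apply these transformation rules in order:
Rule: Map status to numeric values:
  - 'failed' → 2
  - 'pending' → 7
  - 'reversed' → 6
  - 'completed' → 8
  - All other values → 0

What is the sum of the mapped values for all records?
57

Step 1: Apply mapping to each record
Step 2: Count by status:
  'failed': 1 records × 2 = 2
  'pending': 5 records × 7 = 35
  'reversed': 2 records × 6 = 12
  'completed': 1 records × 8 = 8
Step 3: Sum all mapped values = 57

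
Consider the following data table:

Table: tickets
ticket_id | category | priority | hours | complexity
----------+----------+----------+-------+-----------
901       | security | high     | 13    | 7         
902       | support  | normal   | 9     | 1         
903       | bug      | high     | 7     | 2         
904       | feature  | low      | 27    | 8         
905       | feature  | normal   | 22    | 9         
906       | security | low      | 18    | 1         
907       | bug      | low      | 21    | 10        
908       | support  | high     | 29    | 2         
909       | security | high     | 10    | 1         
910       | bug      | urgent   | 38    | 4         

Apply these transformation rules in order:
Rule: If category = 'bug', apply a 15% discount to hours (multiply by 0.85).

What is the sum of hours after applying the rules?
184.1

Step 1: Records with category = 'bug' have total hours = 66
Step 2: Apply multiplier: 66 × 0.85 = 56.1
Step 3: Other records total: 128
Step 4: Final sum = 56.1 + 128 = 184.1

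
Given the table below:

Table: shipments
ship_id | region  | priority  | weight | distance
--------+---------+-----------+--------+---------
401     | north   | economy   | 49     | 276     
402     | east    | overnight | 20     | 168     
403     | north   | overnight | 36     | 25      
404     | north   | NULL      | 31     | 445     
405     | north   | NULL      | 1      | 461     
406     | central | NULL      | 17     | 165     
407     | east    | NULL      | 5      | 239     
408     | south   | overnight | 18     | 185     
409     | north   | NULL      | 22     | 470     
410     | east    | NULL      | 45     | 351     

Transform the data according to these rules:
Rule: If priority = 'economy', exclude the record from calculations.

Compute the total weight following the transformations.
195

Step 1: Identify records where priority = 'economy'
Step 2: The excluded records sum to 49
Step 3: Original total weight = 244
Step 4: Remaining total = 244 - 49 = 195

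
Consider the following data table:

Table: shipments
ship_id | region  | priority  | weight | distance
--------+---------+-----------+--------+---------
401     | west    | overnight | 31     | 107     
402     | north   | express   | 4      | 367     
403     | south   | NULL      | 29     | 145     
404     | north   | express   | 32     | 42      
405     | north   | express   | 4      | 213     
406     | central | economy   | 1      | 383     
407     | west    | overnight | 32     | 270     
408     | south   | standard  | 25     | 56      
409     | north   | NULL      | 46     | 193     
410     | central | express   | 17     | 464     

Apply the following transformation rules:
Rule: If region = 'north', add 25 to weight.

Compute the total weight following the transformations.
321

Step 1: Count records where region = 'north': 4
Step 2: Total bonus added: 4 × 25 = 100
Step 3: Original sum of weight: 221
Step 4: Final sum = 221 + 100 = 321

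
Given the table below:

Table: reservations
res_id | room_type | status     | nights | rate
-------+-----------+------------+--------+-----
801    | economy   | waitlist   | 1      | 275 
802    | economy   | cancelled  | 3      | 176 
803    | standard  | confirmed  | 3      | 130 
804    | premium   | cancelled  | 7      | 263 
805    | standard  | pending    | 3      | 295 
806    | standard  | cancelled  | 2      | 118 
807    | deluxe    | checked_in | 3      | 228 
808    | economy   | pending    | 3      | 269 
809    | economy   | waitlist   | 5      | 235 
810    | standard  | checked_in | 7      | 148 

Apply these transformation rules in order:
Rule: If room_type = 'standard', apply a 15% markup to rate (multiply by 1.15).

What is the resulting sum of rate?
2240.65

Step 1: Records with room_type = 'standard' have total rate = 691
Step 2: Apply multiplier: 691 × 1.15 = 794.65
Step 3: Other records total: 1446
Step 4: Final sum = 794.65 + 1446 = 2240.65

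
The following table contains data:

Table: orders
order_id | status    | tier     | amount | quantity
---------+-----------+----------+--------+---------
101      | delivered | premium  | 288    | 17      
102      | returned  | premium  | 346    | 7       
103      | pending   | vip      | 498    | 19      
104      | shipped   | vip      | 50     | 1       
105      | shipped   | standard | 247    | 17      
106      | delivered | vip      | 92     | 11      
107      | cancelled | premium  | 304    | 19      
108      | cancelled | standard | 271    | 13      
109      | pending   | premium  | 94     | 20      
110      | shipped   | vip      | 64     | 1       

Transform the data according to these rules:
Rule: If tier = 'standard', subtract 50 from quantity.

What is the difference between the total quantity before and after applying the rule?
100

Step 1: Original sum of quantity = 125
Step 2: 2 records have tier = 'standard'
Step 3: Each affected record changes by -50
Step 4: Total change = 2 × -50 = -100
Step 5: New sum = 125 + -100 = 25
Step 6: Difference = |25 - 125| = 100
        (Sum decreased by 100)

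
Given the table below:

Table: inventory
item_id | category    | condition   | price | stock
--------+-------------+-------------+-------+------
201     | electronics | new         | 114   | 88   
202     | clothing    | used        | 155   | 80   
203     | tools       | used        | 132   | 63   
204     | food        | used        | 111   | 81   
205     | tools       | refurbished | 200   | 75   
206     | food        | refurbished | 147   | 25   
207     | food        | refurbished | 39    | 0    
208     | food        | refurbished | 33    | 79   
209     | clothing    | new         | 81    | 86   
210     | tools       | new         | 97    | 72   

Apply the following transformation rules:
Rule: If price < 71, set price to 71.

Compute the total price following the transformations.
1179

Step 1: 2 records have price < 71
Step 2: These records originally summed to 72
Step 3: After setting to minimum: 2 × 71 = 142
Step 4: Unaffected records sum: 1037
Step 5: Final sum = 142 + 1037 = 1179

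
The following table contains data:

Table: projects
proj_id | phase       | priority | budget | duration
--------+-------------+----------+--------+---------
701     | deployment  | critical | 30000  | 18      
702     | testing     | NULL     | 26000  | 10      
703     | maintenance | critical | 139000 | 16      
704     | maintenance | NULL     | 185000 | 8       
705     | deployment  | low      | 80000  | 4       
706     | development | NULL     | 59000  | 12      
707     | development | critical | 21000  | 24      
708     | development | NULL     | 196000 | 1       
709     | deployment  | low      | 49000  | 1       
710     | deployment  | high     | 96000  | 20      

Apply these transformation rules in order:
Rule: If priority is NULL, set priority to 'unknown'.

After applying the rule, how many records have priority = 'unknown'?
4

Step 1: Count records where priority IS NULL
Step 2: Found 4 records with NULL priority
Step 3: These records will have priority set to 'unknown'
Step 4: Records already having priority = 'unknown': 0
Step 5: Answer: 4 + 0 = 4 records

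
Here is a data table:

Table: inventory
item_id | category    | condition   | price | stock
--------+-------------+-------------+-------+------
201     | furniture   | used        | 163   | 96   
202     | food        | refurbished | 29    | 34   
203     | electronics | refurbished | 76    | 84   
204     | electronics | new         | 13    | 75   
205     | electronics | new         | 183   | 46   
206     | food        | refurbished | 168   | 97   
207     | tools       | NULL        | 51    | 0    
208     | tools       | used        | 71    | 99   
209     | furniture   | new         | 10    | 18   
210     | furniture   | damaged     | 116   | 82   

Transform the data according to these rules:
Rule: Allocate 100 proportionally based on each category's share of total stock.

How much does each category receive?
electronics: 32.49, food: 20.76, furniture: 31.06, tools: 15.69

Step 1: Calculate total stock = 631
Step 2: Calculate each category's proportion:
  electronics: 205/631 = 32.49% → 32.49
  food: 131/631 = 20.76% → 20.76
  furniture: 196/631 = 31.06% → 31.06
  tools: 99/631 = 15.69% → 15.69
Step 3: Verify: sum of allocations ≈ 100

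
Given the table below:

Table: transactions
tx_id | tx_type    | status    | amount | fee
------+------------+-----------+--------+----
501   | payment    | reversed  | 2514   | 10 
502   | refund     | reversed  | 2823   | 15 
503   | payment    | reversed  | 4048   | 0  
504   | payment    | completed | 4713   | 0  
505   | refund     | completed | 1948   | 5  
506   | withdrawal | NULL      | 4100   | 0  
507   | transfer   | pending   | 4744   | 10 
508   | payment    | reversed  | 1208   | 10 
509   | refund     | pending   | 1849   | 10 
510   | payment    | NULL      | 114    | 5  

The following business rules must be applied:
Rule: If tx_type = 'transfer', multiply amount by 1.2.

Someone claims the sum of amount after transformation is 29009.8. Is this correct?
Yes, the result is correct.

Step 1: Calculate the correct sum after transformation
Step 2: Apply multiplier 1.2 to records where tx_type = 'transfer'
Step 3: Correct result = 29009.8
Step 4: Claimed result = 29009.8
Step 5: 29009.8 = 29009.8 ✓
Conclusion: The claimed result is correct.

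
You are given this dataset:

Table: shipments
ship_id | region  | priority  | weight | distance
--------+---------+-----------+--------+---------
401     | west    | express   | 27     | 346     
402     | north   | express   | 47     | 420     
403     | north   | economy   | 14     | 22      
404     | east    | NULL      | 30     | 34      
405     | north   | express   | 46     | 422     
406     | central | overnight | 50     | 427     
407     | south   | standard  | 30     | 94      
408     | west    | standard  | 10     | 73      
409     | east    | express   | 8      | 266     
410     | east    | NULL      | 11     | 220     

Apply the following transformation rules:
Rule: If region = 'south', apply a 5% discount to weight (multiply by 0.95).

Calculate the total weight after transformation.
271.5

Step 1: Records with region = 'south' have total weight = 30
Step 2: Apply multiplier: 30 × 0.95 = 28.5
Step 3: Other records total: 243
Step 4: Final sum = 28.5 + 243 = 271.5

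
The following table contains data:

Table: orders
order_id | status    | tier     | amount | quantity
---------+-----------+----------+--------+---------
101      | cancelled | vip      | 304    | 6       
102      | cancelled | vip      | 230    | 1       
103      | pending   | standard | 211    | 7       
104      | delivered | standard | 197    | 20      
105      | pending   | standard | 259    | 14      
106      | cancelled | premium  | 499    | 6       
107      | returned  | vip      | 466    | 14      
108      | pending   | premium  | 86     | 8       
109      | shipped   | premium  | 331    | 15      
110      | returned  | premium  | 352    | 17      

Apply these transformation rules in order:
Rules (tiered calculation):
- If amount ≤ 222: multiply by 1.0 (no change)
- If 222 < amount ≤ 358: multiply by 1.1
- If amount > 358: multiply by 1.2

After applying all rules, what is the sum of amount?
3275.6

Step 1: Tier 1 (amount ≤ 222): 3 records, sum = 494 × 1.0 = 494.0
Step 2: Tier 2 (222 < amount ≤ 358): 5 records, sum = 1476 × 1.1 = 1623.6
Step 3: Tier 3 (amount > 358): 2 records, sum = 965 × 1.2 = 1158.0
Step 4: Final sum = 494.0 + 1623.6 + 1158.0 = 3275.6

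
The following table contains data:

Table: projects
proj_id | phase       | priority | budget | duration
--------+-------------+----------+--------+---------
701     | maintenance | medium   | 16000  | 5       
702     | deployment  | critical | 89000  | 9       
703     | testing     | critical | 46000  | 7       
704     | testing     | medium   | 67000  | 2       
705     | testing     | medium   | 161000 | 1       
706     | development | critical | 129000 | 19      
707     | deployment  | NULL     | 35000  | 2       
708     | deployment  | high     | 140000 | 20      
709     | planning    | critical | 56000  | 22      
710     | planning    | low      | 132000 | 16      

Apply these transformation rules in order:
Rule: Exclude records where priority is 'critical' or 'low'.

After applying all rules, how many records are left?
5

Step 1: Count records to exclude
  - 4 (critical) + 1 (low) = 5 records
Step 2: Total records: 10
Step 3: Remaining = 10 - 5 = 5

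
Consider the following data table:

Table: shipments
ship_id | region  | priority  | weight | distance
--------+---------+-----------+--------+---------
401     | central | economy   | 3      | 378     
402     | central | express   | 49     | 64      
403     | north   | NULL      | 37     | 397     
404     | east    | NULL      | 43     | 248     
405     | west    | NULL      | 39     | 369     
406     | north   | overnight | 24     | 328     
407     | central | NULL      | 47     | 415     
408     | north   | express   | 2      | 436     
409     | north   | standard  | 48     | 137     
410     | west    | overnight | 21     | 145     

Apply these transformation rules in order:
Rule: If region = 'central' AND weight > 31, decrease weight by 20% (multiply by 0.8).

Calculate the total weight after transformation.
293.8

Step 1: Find records where region = 'central' AND weight > 31
Step 2: 2 records match, summing to 96
Step 3: After multiplier: 96 × 0.8 = 76.8
Step 4: Unaffected records sum: 217
Step 5: Final sum = 76.8 + 217 = 293.8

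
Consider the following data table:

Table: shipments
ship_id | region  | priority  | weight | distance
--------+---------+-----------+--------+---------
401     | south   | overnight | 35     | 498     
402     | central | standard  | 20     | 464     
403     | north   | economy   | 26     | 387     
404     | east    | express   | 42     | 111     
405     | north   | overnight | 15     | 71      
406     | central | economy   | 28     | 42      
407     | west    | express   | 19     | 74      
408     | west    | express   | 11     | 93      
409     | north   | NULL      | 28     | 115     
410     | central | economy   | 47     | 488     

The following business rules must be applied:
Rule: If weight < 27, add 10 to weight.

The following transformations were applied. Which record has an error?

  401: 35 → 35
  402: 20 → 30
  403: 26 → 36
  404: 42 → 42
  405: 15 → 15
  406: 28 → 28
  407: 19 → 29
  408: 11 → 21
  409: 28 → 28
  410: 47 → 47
Record 405 has an error. The correct transformed value should be 25, not 15.

Step 1: Check each record against the rule
Step 2: Record 405 has weight = 15
Step 3: Since 15 < 27, the bonus should have been applied
Step 4: Correct value = 25, but claimed value = 15
Conclusion: Record 405 has the error.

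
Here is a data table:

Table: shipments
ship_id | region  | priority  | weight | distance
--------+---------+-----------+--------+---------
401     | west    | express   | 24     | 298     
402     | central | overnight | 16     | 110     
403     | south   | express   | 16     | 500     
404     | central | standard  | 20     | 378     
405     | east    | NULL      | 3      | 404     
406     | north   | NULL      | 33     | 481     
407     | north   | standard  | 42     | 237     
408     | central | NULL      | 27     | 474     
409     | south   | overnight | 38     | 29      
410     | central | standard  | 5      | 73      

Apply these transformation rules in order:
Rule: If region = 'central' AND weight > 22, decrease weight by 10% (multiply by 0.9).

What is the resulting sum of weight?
221.3

Step 1: Find records where region = 'central' AND weight > 22
Step 2: 1 records match, summing to 27
Step 3: After multiplier: 27 × 0.9 = 24.3
Step 4: Unaffected records sum: 197
Step 5: Final sum = 24.3 + 197 = 221.3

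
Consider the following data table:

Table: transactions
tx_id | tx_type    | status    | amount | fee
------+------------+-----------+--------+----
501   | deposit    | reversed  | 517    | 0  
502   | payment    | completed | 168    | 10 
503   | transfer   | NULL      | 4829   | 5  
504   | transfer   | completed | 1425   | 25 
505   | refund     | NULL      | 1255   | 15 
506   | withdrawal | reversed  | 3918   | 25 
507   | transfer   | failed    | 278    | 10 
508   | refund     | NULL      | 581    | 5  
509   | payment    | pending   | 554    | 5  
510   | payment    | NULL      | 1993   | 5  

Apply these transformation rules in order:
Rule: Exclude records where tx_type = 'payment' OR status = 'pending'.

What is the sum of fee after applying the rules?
85

Step 1: Find records where tx_type = 'payment' OR status = 'pending'
Step 2: 3 records match, summing to 20
Step 3: Original sum: 105
Step 4: Remaining sum = 105 - 20 = 85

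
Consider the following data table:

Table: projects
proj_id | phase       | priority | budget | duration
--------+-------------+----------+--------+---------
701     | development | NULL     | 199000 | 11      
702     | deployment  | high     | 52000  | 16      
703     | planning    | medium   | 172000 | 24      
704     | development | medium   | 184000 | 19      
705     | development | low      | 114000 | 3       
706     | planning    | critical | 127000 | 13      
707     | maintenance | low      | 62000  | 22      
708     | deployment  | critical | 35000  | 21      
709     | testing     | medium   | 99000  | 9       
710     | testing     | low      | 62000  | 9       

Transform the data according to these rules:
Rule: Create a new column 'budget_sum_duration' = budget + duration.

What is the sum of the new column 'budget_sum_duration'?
1106147

Step 1: For each record, compute budget + duration
Example calculations:
  199000 + 11 = 199011
  52000 + 16 = 52016
  172000 + 24 = 172024
  ...
Step 2: Sum all derived values
Step 3: Total = 1106147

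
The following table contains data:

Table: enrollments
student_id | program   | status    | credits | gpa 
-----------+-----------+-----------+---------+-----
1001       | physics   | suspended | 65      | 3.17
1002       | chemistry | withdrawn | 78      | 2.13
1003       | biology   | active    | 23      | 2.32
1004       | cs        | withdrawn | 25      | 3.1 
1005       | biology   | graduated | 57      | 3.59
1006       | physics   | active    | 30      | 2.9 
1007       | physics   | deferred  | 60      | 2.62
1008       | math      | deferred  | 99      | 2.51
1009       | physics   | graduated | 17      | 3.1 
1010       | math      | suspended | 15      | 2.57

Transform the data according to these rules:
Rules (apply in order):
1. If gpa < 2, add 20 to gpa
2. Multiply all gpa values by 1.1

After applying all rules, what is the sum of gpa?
30.81

Step 1: Apply Rule 1 - Add 20 to records with gpa < 2
  - 0 records affected: 0 + (0 × 20) = 0
  - Unaffected records: 28.01
  - Sum after Rule 1: 28.01
Step 2: Apply Rule 2 - Multiply all by 1.1
  - 28.01 × 1.1 = 30.81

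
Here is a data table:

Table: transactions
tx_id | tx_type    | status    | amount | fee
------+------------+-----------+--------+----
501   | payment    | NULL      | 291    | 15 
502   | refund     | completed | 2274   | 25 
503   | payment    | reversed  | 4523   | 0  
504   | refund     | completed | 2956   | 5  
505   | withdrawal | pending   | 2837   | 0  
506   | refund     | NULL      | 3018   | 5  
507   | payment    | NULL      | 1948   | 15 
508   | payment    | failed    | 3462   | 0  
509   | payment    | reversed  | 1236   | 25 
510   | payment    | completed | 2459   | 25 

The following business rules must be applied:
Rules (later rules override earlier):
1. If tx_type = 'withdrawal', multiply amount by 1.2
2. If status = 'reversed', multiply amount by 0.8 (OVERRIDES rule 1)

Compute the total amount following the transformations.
24419.6

Step 1: Rule 2 takes priority for records with status = 'reversed'
  - 2 records: 5759 × 0.8 = 4607.2
Step 2: Rule 1 applies to remaining records with tx_type = 'withdrawal'
  - 1 records: 2837 × 1.2 = 3404.4
Step 3: Other records unchanged: 16408
Step 4: Final sum = 4607.2 + 3404.4 + 16408 = 24419.6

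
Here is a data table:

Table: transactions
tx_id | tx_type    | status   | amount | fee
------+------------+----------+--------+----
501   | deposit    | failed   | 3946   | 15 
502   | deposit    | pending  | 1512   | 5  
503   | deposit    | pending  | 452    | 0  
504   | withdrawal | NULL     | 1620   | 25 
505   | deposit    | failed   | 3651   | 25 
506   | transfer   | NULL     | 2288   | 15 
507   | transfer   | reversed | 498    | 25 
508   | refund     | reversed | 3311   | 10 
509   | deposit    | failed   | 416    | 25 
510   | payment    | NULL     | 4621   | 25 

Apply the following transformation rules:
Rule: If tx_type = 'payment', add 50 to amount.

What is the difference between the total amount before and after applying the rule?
50

Step 1: Original sum of amount = 22315
Step 2: 1 records have tx_type = 'payment'
Step 3: Each affected record changes by 50
Step 4: Total change = 1 × 50 = 50
Step 5: New sum = 22315 + 50 = 22365
Step 6: Difference = |22365 - 22315| = 50
        (Sum increased by 50)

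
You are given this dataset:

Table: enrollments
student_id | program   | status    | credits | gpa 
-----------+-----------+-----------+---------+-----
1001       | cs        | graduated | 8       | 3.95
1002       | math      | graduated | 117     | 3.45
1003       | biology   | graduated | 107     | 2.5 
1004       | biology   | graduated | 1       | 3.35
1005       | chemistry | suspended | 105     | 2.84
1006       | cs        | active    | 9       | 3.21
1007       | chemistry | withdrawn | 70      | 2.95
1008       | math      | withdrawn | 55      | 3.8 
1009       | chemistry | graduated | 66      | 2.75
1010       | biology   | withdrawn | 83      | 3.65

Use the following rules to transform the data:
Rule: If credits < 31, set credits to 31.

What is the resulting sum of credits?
696

Step 1: 3 records have credits < 31
Step 2: These records originally summed to 18
Step 3: After setting to minimum: 3 × 31 = 93
Step 4: Unaffected records sum: 603
Step 5: Final sum = 93 + 603 = 696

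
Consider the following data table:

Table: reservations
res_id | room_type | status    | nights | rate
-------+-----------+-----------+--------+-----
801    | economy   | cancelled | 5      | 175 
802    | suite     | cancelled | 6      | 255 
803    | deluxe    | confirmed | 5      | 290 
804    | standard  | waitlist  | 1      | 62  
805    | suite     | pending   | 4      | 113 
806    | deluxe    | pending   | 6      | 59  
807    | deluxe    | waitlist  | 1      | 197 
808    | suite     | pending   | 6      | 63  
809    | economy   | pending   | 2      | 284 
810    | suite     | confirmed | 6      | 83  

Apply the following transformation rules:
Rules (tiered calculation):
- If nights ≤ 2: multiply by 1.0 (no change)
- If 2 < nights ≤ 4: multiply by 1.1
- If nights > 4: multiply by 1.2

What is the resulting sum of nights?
49.2

Step 1: Tier 1 (nights ≤ 2): 3 records, sum = 4 × 1.0 = 4.0
Step 2: Tier 2 (2 < nights ≤ 4): 1 records, sum = 4 × 1.1 = 4.4
Step 3: Tier 3 (nights > 4): 6 records, sum = 34 × 1.2 = 40.8
Step 4: Final sum = 4.0 + 4.4 + 40.8 = 49.2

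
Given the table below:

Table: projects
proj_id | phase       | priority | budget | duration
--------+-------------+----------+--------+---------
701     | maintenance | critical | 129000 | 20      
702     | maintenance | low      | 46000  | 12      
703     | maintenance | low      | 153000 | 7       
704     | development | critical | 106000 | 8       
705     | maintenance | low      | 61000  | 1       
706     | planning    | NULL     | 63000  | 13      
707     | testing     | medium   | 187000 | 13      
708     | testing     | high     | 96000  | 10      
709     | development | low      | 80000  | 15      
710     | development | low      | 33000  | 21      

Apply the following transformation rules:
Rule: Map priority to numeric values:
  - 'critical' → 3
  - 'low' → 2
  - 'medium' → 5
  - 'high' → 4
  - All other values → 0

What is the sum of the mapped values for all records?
25

Step 1: Apply mapping to each record
Step 2: Count by status:
  'critical': 2 records × 3 = 6
  'low': 5 records × 2 = 10
  'medium': 1 records × 5 = 5
  'high': 1 records × 4 = 4
Step 3: Sum all mapped values = 25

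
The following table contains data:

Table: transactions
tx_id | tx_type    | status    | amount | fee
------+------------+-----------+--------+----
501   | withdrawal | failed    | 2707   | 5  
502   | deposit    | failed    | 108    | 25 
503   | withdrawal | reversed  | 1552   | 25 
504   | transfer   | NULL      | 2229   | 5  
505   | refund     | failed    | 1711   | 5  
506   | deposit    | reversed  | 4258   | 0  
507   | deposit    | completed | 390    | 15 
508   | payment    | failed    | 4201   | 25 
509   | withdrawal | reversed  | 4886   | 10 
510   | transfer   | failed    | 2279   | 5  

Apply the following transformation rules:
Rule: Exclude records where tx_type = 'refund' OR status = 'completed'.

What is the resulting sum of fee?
100

Step 1: Find records where tx_type = 'refund' OR status = 'completed'
Step 2: 2 records match, summing to 20
Step 3: Original sum: 120
Step 4: Remaining sum = 120 - 20 = 100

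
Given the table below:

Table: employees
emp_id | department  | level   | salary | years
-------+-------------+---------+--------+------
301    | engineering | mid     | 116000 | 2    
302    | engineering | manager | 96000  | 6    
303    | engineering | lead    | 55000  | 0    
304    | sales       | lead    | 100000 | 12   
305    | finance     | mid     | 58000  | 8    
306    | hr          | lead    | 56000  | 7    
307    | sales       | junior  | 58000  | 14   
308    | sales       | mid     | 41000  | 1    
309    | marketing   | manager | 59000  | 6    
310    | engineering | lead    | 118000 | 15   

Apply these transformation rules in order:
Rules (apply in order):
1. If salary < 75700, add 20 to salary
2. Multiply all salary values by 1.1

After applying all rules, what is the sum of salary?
832832.0

Step 1: Apply Rule 1 - Add 20 to records with salary < 75700
  - 6 records affected: 327000 + (6 × 20) = 327120
  - Unaffected records: 430000
  - Sum after Rule 1: 757120
Step 2: Apply Rule 2 - Multiply all by 1.1
  - 757120 × 1.1 = 832832.0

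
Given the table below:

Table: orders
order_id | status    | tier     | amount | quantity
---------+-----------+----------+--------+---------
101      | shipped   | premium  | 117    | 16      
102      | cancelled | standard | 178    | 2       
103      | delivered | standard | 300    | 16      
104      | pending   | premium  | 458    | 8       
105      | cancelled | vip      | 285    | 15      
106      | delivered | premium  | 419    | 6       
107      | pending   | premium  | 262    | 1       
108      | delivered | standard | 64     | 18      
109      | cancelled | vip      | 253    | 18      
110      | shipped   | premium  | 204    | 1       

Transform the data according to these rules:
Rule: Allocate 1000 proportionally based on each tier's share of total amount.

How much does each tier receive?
premium: 574.8, standard: 213.39, vip: 211.81

Step 1: Calculate total amount = 2540
Step 2: Calculate each tier's proportion:
  premium: 1460/2540 = 57.48% → 574.8
  standard: 542/2540 = 21.34% → 213.39
  vip: 538/2540 = 21.18% → 211.81
Step 3: Verify: sum of allocations ≈ 1000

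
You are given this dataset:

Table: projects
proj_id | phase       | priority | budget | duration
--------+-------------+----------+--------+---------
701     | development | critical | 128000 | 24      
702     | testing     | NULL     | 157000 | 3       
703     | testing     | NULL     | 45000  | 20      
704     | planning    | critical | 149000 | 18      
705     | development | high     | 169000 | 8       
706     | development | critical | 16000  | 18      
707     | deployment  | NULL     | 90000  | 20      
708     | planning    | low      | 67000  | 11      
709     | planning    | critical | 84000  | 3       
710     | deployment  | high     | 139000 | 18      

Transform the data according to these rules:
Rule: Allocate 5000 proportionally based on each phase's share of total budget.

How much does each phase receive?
deployment: 1096.74, development: 1499.04, planning: 1436.78, testing: 967.43

Step 1: Calculate total budget = 1044000
Step 2: Calculate each phase's proportion:
  deployment: 229000/1044000 = 21.93% → 1096.74
  development: 313000/1044000 = 29.98% → 1499.04
  planning: 300000/1044000 = 28.74% → 1436.78
  testing: 202000/1044000 = 19.35% → 967.43
Step 3: Verify: sum of allocations ≈ 5000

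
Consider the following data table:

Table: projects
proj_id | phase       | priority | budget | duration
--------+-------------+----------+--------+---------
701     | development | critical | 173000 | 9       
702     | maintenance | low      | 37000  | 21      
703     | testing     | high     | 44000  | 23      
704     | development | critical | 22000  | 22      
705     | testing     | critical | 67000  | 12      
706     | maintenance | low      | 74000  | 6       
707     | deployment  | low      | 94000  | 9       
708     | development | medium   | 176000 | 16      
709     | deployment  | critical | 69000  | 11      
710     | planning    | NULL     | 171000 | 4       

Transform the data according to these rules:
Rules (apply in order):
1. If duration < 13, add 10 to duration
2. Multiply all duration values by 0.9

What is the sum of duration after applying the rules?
173.7

Step 1: Apply Rule 1 - Add 10 to records with duration < 13
  - 6 records affected: 51 + (6 × 10) = 111
  - Unaffected records: 82
  - Sum after Rule 1: 193
Step 2: Apply Rule 2 - Multiply all by 0.9
  - 193 × 0.9 = 173.7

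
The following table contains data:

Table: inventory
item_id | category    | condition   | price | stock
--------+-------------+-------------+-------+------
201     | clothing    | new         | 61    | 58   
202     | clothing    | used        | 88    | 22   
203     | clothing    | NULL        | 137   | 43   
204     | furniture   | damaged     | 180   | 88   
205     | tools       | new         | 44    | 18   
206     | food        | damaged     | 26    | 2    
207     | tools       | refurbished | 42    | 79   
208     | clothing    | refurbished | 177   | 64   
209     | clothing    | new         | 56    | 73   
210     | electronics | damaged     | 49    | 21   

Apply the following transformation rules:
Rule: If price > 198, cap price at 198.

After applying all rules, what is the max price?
180

Step 1: Original maximum price = 180
Step 2: Check cap of 198 against maximum
Step 3: No records exceed the cap (max 180 <= cap 198), so no capping applies
Step 4: Maximum after transformation = 180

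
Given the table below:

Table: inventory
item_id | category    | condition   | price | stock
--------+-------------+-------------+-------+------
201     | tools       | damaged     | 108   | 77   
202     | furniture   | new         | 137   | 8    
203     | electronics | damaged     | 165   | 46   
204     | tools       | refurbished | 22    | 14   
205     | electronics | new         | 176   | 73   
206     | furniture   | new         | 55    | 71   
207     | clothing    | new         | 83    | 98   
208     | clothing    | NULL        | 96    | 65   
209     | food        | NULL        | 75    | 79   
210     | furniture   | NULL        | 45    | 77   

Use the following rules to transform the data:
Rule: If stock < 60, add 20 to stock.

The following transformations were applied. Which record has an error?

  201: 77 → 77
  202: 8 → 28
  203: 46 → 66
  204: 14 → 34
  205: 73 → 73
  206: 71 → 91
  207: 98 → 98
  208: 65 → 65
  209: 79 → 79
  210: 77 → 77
Record 206 has an error. The correct transformed value should be 71, not 91.

Step 1: Check each record against the rule
Step 2: Record 206 has stock = 71
Step 3: Since 71 >= 60, the bonus should not have been applied
Step 4: Correct value = 71, but claimed value = 91
Conclusion: Record 206 has the error.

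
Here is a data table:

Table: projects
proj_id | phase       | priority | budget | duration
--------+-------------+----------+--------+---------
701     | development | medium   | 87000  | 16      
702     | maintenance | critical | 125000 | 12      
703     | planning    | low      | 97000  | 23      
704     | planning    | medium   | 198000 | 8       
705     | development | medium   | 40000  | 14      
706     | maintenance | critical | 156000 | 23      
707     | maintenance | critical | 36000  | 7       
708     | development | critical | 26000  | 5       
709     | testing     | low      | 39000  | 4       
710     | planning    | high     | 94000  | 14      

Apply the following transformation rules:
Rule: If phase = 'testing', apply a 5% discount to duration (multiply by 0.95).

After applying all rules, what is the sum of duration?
125.8

Step 1: Records with phase = 'testing' have total duration = 4
Step 2: Apply multiplier: 4 × 0.95 = 3.8
Step 3: Other records total: 122
Step 4: Final sum = 3.8 + 122 = 125.8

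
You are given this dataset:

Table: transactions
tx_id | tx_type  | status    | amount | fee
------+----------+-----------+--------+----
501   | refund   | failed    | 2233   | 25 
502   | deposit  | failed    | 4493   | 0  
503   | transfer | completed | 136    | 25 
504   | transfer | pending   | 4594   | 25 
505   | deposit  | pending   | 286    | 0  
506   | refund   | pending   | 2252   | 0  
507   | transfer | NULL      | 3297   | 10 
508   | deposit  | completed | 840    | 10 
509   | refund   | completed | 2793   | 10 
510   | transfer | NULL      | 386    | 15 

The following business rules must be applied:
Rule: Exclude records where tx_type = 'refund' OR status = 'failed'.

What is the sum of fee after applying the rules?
85

Step 1: Find records where tx_type = 'refund' OR status = 'failed'
Step 2: 4 records match, summing to 35
Step 3: Original sum: 120
Step 4: Remaining sum = 120 - 35 = 85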